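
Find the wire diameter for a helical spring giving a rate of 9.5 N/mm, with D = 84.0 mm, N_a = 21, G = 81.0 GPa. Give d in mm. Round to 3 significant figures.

10.4 mm

d = (8D³N_a·k / G)^(1/4) = (8·84.0³·21·9.5 / (81.0×10³))^0.25
  = (11678)^0.25 = 10.3955 mm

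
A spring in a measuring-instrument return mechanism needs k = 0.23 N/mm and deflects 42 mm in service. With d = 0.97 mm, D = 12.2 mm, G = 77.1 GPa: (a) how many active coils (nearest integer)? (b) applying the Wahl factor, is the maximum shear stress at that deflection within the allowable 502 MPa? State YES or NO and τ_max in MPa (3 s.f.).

(a) 20 coils; (b) YES, τ_max = 374 MPa

N_a = Gd⁴/(8D³k) = (77.1×10³)(0.97⁴)/(8·12.2³·0.23) = 20.43 → N_a = 20
Actual rate k = Gd⁴/(8D³·20) = 0.23493 N/mm
Working load F = kδ = 0.23493·42 = 9.8671 N
C = 12.2/0.97 = 12.5773; K_W = (4C−1)/(4C−4)+0.615/C = 1.1137
τ_max = K_W·8FD/(πd³) = 1.1137·335.87 = 374.06 MPa
τ_max ≤ 502 MPa → acceptable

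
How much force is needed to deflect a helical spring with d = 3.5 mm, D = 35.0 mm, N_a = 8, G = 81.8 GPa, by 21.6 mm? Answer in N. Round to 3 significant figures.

96.6 N

k = Gd⁴/(8D³N_a) = (81.8×10³)(3.5⁴)/(8·35.0³·8) = 4.4734 N/mm
F = k·δ = 4.4734 × 21.6 = 96.626 N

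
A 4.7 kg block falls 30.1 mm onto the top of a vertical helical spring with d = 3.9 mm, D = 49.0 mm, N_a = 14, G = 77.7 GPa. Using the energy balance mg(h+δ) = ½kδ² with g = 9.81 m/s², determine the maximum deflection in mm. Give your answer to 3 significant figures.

90.2 mm

k = Gd⁴/(8D³N_a) = (77.7×10³)(3.9⁴)/(8·49.0³·14) = 1.3642 N/mm
W = mg = 4.7 × 9.81 = 46.107 N
½kδ² − Wδ − Wh = 0 → δ = (W + √(W² + 2kWh))/k
δ = (46.107 + √(2125.9 + 3786.49))/1.3642 = (46.107 + 76.892)/1.3642 = 90.163 mm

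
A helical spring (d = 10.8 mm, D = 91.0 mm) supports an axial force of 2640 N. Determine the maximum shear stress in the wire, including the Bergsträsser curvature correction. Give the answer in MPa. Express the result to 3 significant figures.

Spring index C = D/d = 91.0/10.8 = 8.4259
K_B = (4C+2)/(4C−3) = 35.704/30.704 = 1.1628
τ₀ = 8FD/(πd³) = 8·2640·91.0/(π·10.8³) = 1.92192e+06/3957.5 = 485.64 MPa
τ_max = K·τ₀ = 1.1628 × 485.64 = 564.72 MPa

565 MPa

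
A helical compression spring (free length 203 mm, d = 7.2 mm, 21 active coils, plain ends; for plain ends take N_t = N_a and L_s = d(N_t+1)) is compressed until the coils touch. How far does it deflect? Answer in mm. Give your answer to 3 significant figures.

44.6 mm

N_t = 21; L_s = 7.2·22 = 158.4 mm
δ_solid = L₀ − L_s = 203 − 158.4 = 44.6 mm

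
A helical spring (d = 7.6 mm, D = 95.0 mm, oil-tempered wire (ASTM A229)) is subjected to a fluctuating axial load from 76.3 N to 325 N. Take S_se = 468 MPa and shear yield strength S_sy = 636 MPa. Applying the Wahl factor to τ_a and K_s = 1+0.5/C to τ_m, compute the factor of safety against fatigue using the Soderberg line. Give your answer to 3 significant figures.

C = D/d = 95.0/7.6 = 12.5000; K_W = (4C−1)/(4C−4)+0.615/C = 1.1144; K_s = 1+0.5/C = 1.0400
F_a = (F_max−F_min)/2 = 124.35 N; F_m = (F_max+F_min)/2 = 200.65 N
τ_a = K_W·8F_aD/(πd³) = 1.1144 × 68.528 = 76.369 MPa
τ_m = K_s·8F_mD/(πd³) = 1.0400 × 110.58 = 115 MPa
Soderberg: 1/n_f = τ_a/S_se + τ_m/S_sy = 76.369/468 + 115/636 = 0.16318 + 0.18082 = 0.344
n_f = 1/0.344 = 2.907

2.91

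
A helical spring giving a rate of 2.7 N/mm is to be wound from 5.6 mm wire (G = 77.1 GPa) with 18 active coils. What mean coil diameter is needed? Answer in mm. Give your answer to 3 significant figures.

58.0 mm

D = (Gd⁴/(8N_a·k))^(1/3) = (77.1×10³·5.6⁴/(8·18·2.7))^(1/3)
  = (195020)^(1/3) = 57.9909 mm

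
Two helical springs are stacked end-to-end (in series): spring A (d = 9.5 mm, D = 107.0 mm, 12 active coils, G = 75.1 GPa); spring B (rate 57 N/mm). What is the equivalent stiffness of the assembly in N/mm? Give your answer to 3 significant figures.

4.77 N/mm

k_A = Gd⁴/(8D³N_a) = (75.1×10³)(9.5⁴)/(8·107.0³·12) = 5.2013 N/mm
Series: 1/k_eq = 1/5.2013 + 1/57 = 0.2098; k_eq = 4.7664 N/mm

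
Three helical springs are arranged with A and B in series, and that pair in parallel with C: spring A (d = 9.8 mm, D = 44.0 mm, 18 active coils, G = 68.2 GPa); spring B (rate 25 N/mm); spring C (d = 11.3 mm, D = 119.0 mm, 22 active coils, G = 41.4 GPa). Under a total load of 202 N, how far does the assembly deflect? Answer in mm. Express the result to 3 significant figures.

10.6 mm

k_A = Gd⁴/(8D³N_a) = (68.2×10³)(9.8⁴)/(8·44.0³·18) = 51.282 N/mm
k_C = Gd⁴/(8D³N_a) = (41.4×10³)(11.3⁴)/(8·119.0³·22) = 2.2759 N/mm
Springs A,B series: k_AB = 1/(1/51.282+1/25) = 16.807 N/mm; parallel with C: k_eq = 16.807+2.2759 = 19.083 N/mm
δ = F/k_eq = 202/19.083 = 10.586 mm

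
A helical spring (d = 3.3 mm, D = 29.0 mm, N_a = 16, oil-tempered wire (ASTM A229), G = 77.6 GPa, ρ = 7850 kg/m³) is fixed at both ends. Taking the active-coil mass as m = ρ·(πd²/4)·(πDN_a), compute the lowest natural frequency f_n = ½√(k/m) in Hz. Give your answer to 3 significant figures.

k = Gd⁴/(8D³N_a) = (77.6×10³)(3.3⁴)/(8·29.0³·16) = 2.9479 N/mm = 2947.9 N/m
Wire length L = πDN_a = π·29.0·16 = 1457.7 mm
m = ρ·(πd²/4)·L = 7850 × 8.553×10⁻⁶ m² × 1.4577 m = 0.097871 kg
f_n = ½√(k/m) = 0.5·√(2947.9/0.097871) = 0.5·√(30120) = 86.776 Hz

86.8 Hz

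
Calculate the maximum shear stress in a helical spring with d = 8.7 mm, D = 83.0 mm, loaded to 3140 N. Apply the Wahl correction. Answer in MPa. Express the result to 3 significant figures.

1160 MPa

Spring index C = D/d = 83.0/8.7 = 9.5402
K_W = (4C−1)/(4C−4) + 0.615/C = 37.161/34.161 + 0.0645 = 1.1523
τ₀ = 8FD/(πd³) = 8·3140·83.0/(π·8.7³) = 2.08496e+06/2068.7 = 1007.8 MPa
τ_max = K·τ₀ = 1.1523 × 1007.8 = 1161.3 MPa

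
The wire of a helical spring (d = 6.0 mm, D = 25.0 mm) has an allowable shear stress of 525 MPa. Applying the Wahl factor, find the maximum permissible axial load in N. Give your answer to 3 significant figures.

1290 N

C = D/d = 25.0/6.0 = 4.1667
K_W = (4C−1)/(4C−4) + 0.615/C = 15.667/12.667 + 0.1476 = 1.3844
τ_max = K·8FD/(πd³) → F_max = τ_allow·πd³/(8DK)
F_max = 525·π·6.0³/(8·25.0·1.3844) = 3.5626e+05/276.89 = 1286.6 N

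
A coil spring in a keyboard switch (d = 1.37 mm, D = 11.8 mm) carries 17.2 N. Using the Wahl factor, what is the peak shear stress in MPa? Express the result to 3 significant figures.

Spring index C = D/d = 11.8/1.37 = 8.6131
K_W = (4C−1)/(4C−4) + 0.615/C = 33.453/30.453 + 0.0714 = 1.1699
τ₀ = 8FD/(πd³) = 8·17.2·11.8/(π·1.37³) = 1623.68/8.0781 = 201 MPa
τ_max = K·τ₀ = 1.1699 × 201 = 235.15 MPa

235 MPa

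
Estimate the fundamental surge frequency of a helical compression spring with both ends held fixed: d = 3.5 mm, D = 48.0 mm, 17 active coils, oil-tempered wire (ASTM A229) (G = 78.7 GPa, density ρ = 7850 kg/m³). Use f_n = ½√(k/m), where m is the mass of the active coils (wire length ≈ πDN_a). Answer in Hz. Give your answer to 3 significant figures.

31.8 Hz

k = Gd⁴/(8D³N_a) = (78.7×10³)(3.5⁴)/(8·48.0³·17) = 0.78521 N/mm = 785.21 N/m
Wire length L = πDN_a = π·48.0·17 = 2563.5 mm
m = ρ·(πd²/4)·L = 7850 × 9.6211×10⁻⁶ m² × 2.5635 m = 0.19361 kg
f_n = ½√(k/m) = 0.5·√(785.21/0.19361) = 0.5·√(4055.5) = 31.842 Hz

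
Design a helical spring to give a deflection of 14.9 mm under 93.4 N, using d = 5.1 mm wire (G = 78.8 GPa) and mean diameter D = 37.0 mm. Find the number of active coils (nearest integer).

21

Required rate k = F/δ = 93.4/14.9 = 6.2685 N/mm
N_a = Gd⁴/(8D³k) = (78.8×10³ × 5.1⁴)/(8 × 37.0³ × 6.2685)
    = 5.33098e+07 / 2.54013e+06 = 20.99 → 21 coils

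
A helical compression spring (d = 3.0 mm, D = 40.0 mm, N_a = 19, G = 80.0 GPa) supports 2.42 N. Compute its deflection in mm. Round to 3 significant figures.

k = Gd⁴/(8D³N_a) = (80.0×10³)(3.0⁴)/(8·40.0³·19) = 0.66612 N/mm
δ = F/k = 2.42 / 0.66612 = 3.633 mm

3.63 mm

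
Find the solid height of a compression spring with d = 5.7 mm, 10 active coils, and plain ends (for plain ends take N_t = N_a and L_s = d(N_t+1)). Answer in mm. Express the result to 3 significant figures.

62.7 mm

plain ends: N_t = N_a = 10
L_s = d·(N_t+1) = 5.7 × 11 = 62.7 mm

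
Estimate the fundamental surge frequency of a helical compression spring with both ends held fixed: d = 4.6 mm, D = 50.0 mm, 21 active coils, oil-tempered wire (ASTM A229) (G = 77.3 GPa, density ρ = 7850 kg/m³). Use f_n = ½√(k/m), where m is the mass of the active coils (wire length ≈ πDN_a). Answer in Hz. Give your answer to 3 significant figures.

k = Gd⁴/(8D³N_a) = (77.3×10³)(4.6⁴)/(8·50.0³·21) = 1.6481 N/mm = 1648.1 N/m
Wire length L = πDN_a = π·50.0·21 = 3298.7 mm
m = ρ·(πd²/4)·L = 7850 × 16.619×10⁻⁶ m² × 3.2987 m = 0.43034 kg
f_n = ½√(k/m) = 0.5·√(1648.1/0.43034) = 0.5·√(3829.8) = 30.943 Hz

30.9 Hz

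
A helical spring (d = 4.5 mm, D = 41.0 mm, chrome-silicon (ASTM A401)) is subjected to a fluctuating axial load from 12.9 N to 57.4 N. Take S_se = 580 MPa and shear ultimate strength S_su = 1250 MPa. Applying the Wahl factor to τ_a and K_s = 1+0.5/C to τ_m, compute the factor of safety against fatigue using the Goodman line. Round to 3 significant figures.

C = D/d = 41.0/4.5 = 9.1111; K_W = (4C−1)/(4C−4)+0.615/C = 1.1600; K_s = 1+0.5/C = 1.0549
F_a = (F_max−F_min)/2 = 22.25 N; F_m = (F_max+F_min)/2 = 35.15 N
τ_a = K_W·8F_aD/(πd³) = 1.1600 × 25.493 = 29.571 MPa
τ_m = K_s·8F_mD/(πd³) = 1.0549 × 40.273 = 42.483 MPa
Goodman: 1/n_f = τ_a/S_se + τ_m/S_su = 29.571/580 + 42.483/1250 = 0.05098 + 0.03399 = 0.08497
n_f = 1/0.08497 = 11.77

11.8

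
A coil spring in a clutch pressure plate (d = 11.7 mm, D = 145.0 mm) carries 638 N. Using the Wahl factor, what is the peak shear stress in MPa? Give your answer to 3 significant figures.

Spring index C = D/d = 145.0/11.7 = 12.3932
K_W = (4C−1)/(4C−4) + 0.615/C = 48.573/45.573 + 0.0496 = 1.1155
τ₀ = 8FD/(πd³) = 8·638·145.0/(π·11.7³) = 740080/5031.6 = 147.09 MPa
τ_max = K·τ₀ = 1.1155 × 147.09 = 164.07 MPa

164 MPa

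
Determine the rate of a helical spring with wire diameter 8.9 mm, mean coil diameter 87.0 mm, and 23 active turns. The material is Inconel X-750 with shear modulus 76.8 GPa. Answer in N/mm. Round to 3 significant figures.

k = Gd⁴/(8D³N_a) = (76.8×10³ × 8.9⁴) / (8 × 87.0³ × 23)
  = 4.8186e+08 / 1.21165e+08 = 3.9769 N/mm

3.98 N/mm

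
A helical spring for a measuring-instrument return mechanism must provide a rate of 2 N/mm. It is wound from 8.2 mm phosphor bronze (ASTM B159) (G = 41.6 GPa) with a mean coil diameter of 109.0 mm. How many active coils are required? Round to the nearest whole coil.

N_a = Gd⁴/(8D³k) = (41.6×10³ × 8.2⁴)/(8 × 109.0³ × 2)
    = 1.88083e+08 / 2.07205e+07 = 9.077 → 9 coils

9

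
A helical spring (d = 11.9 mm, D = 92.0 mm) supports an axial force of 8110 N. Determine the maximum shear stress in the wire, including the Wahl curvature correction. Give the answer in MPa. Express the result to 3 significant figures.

1340 MPa

Spring index C = D/d = 92.0/11.9 = 7.7311
K_W = (4C−1)/(4C−4) + 0.615/C = 29.924/26.924 + 0.0795 = 1.1910
τ₀ = 8FD/(πd³) = 8·8110·92.0/(π·11.9³) = 5.96896e+06/5294.1 = 1127.5 MPa
τ_max = K·τ₀ = 1.1910 × 1127.5 = 1342.8 MPa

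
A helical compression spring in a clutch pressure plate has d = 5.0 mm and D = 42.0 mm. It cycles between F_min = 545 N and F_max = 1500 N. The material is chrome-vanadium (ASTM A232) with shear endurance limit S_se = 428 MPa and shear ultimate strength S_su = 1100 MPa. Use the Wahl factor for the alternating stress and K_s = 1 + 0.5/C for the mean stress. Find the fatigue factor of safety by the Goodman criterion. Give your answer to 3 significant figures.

C = D/d = 42.0/5.0 = 8.4000; K_W = (4C−1)/(4C−4)+0.615/C = 1.1746; K_s = 1+0.5/C = 1.0595
F_a = (F_max−F_min)/2 = 477.5 N; F_m = (F_max+F_min)/2 = 1022.5 N
τ_a = K_W·8F_aD/(πd³) = 1.1746 × 408.56 = 479.88 MPa
τ_m = K_s·8F_mD/(πd³) = 1.0595 × 874.87 = 926.94 MPa
Goodman: 1/n_f = τ_a/S_se + τ_m/S_su = 479.88/428 + 926.94/1100 = 1.12121 + 0.84268 = 1.9639
n_f = 1/1.9639 = 0.5092

0.509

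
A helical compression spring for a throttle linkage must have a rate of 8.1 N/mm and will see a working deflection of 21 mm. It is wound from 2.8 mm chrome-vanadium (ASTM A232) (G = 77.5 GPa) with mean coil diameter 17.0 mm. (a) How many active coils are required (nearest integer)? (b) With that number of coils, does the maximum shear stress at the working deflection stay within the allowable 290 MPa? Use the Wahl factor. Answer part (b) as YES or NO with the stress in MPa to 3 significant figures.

(a) 15 coils; (b) NO, τ_max = 418 MPa

N_a = Gd⁴/(8D³k) = (77.5×10³)(2.8⁴)/(8·17.0³·8.1) = 14.96 → N_a = 15
Actual rate k = Gd⁴/(8D³·15) = 8.0799 N/mm
Working load F = kδ = 8.0799·21 = 169.68 N
C = 17.0/2.8 = 6.0714; K_W = (4C−1)/(4C−4)+0.615/C = 1.2492
τ_max = K_W·8FD/(πd³) = 1.2492·334.61 = 417.99 MPa
τ_max > 290 MPa → exceeds allowable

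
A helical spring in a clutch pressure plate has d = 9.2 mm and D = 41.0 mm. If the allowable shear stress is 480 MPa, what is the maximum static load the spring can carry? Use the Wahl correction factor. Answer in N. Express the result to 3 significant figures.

2640 N

C = D/d = 41.0/9.2 = 4.4565
K_W = (4C−1)/(4C−4) + 0.615/C = 16.826/13.826 + 0.1380 = 1.3550
τ_max = K·8FD/(πd³) → F_max = τ_allow·πd³/(8DK)
F_max = 480·π·9.2³/(8·41.0·1.3550) = 1.1742e+06/444.43 = 2642.1 N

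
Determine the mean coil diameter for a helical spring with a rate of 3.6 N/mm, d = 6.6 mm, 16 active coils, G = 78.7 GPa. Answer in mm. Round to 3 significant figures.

68.7 mm

D = (Gd⁴/(8N_a·k))^(1/3) = (78.7×10³·6.6⁴/(8·16·3.6))^(1/3)
  = (324069)^(1/3) = 68.6878 mm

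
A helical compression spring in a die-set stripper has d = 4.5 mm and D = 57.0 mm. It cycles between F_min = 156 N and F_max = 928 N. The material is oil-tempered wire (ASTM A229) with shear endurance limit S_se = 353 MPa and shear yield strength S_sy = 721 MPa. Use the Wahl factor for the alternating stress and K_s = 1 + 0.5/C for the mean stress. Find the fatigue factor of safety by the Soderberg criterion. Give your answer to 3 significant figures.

0.314

C = D/d = 57.0/4.5 = 12.6667; K_W = (4C−1)/(4C−4)+0.615/C = 1.1128; K_s = 1+0.5/C = 1.0395
F_a = (F_max−F_min)/2 = 386 N; F_m = (F_max+F_min)/2 = 542 N
τ_a = K_W·8F_aD/(πd³) = 1.1128 × 614.84 = 684.22 MPa
τ_m = K_s·8F_mD/(πd³) = 1.0395 × 863.33 = 897.41 MPa
Soderberg: 1/n_f = τ_a/S_se + τ_m/S_sy = 684.22/353 + 897.41/721 = 1.93830 + 1.24467 = 3.183
n_f = 1/3.183 = 0.3142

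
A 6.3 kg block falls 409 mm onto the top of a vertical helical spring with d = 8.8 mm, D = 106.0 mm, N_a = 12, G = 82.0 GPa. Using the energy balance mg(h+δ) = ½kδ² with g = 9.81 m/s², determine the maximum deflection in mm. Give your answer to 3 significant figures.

124 mm

k = Gd⁴/(8D³N_a) = (82.0×10³)(8.8⁴)/(8·106.0³·12) = 4.3009 N/mm
W = mg = 6.3 × 9.81 = 61.803 N
½kδ² − Wδ − Wh = 0 → δ = (W + √(W² + 2kWh))/k
δ = (61.803 + √(3819.6 + 217430))/4.3009 = (61.803 + 470.37)/4.3009 = 123.74 mm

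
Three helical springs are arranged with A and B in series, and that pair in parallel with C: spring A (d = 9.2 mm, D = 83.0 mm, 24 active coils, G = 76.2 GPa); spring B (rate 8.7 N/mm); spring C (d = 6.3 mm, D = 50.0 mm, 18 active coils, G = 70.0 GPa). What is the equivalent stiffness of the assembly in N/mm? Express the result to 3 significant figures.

9.29 N/mm

k_A = Gd⁴/(8D³N_a) = (76.2×10³)(9.2⁴)/(8·83.0³·24) = 4.9725 N/mm
k_C = Gd⁴/(8D³N_a) = (70.0×10³)(6.3⁴)/(8·50.0³·18) = 6.1262 N/mm
Springs A,B series: k_AB = 1/(1/4.9725+1/8.7) = 3.1641 N/mm; parallel with C: k_eq = 3.1641+6.1262 = 9.2902 N/mm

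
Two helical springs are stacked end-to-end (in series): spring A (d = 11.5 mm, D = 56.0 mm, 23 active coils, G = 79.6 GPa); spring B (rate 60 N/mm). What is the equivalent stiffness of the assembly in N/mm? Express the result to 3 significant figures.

k_A = Gd⁴/(8D³N_a) = (79.6×10³)(11.5⁴)/(8·56.0³·23) = 43.085 N/mm
Series: 1/k_eq = 1/43.085 + 1/60 = 0.039877; k_eq = 25.077 N/mm

25.1 N/mm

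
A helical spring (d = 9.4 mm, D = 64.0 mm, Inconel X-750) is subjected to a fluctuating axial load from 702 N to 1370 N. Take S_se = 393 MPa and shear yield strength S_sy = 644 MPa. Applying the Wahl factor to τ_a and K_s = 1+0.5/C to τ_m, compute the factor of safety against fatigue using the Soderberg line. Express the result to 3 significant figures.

1.84

C = D/d = 64.0/9.4 = 6.8085; K_W = (4C−1)/(4C−4)+0.615/C = 1.2194; K_s = 1+0.5/C = 1.0734
F_a = (F_max−F_min)/2 = 334 N; F_m = (F_max+F_min)/2 = 1036 N
τ_a = K_W·8F_aD/(πd³) = 1.2194 × 65.536 = 79.918 MPa
τ_m = K_s·8F_mD/(πd³) = 1.0734 × 203.28 = 218.21 MPa
Soderberg: 1/n_f = τ_a/S_se + τ_m/S_sy = 79.918/393 + 218.21/644 = 0.20335 + 0.33883 = 0.54219
n_f = 1/0.54219 = 1.844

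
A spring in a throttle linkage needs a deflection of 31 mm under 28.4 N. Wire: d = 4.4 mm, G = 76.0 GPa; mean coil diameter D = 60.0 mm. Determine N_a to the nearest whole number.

18

Required rate k = F/δ = 28.4/31 = 0.91613 N/mm
N_a = Gd⁴/(8D³k) = (76.0×10³ × 4.4⁴)/(8 × 60.0³ × 0.91613)
    = 2.84855e+07 / 1.58307e+06 = 17.99 → 18 coils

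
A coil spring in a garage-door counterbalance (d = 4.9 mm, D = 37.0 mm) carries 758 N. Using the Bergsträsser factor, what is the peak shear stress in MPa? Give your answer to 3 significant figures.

719 MPa

Spring index C = D/d = 37.0/4.9 = 7.5510
K_B = (4C+2)/(4C−3) = 32.204/27.204 = 1.1838
τ₀ = 8FD/(πd³) = 8·758·37.0/(π·4.9³) = 224368/369.61 = 607.05 MPa
τ_max = K·τ₀ = 1.1838 × 607.05 = 718.62 MPa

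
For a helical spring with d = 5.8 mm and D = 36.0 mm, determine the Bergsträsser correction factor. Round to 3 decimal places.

1.229

C = D/d = 36.0/5.8 = 6.2069
K_B = (4C+2)/(4C−3) = 26.828/21.828 = 1.2291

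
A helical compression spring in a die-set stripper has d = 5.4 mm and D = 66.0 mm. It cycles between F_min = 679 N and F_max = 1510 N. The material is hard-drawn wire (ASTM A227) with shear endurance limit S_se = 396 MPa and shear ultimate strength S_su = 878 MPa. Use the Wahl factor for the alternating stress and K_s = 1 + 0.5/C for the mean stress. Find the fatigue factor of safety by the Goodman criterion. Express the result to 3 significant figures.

0.379

C = D/d = 66.0/5.4 = 12.2222; K_W = (4C−1)/(4C−4)+0.615/C = 1.1171; K_s = 1+0.5/C = 1.0409
F_a = (F_max−F_min)/2 = 415.5 N; F_m = (F_max+F_min)/2 = 1094.5 N
τ_a = K_W·8F_aD/(πd³) = 1.1171 × 443.48 = 495.43 MPa
τ_m = K_s·8F_mD/(πd³) = 1.0409 × 1168.2 = 1216 MPa
Goodman: 1/n_f = τ_a/S_se + τ_m/S_su = 495.43/396 + 1216/878 = 1.25109 + 1.38496 = 2.6361
n_f = 1/2.6361 = 0.3794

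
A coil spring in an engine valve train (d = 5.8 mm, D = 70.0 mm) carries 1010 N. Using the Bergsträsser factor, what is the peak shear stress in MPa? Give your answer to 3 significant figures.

Spring index C = D/d = 70.0/5.8 = 12.0690
K_B = (4C+2)/(4C−3) = 50.276/45.276 = 1.1104
τ₀ = 8FD/(πd³) = 8·1010·70.0/(π·5.8³) = 565600/612.96 = 922.73 MPa
τ_max = K·τ₀ = 1.1104 × 922.73 = 1024.6 MPa

1020 MPa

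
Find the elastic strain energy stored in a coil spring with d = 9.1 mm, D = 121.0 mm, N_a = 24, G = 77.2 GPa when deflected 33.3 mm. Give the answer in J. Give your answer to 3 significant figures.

0.863 J

k = Gd⁴/(8D³N_a) = (77.2×10³)(9.1⁴)/(8·121.0³·24) = 1.5564 N/mm
U = ½kδ² = 0.5 × 1.5564 × 33.3² = 862.95 N·mm = 0.86295 J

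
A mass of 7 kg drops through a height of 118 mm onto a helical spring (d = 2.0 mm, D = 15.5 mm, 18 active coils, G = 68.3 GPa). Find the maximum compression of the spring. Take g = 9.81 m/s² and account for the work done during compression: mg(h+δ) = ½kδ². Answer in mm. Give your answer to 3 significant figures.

k = Gd⁴/(8D³N_a) = (68.3×10³)(2.0⁴)/(8·15.5³·18) = 2.0379 N/mm
W = mg = 7 × 9.81 = 68.67 N
½kδ² − Wδ − Wh = 0 → δ = (W + √(W² + 2kWh))/k
δ = (68.67 + √(4715.6 + 33026.5))/2.0379 = (68.67 + 194.27)/2.0379 = 129.03 mm

129 mm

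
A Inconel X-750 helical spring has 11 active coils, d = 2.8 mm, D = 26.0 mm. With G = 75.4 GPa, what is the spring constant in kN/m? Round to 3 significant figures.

k = Gd⁴/(8D³N_a) = (75.4×10³ × 2.8⁴) / (8 × 26.0³ × 11)
  = 4.63451e+06 / 1.54669e+06 = 2.9964 N/mm

3.00 kN/m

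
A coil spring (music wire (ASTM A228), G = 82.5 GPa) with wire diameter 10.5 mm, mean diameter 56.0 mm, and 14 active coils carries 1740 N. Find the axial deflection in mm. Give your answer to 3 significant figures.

k = Gd⁴/(8D³N_a) = (82.5×10³)(10.5⁴)/(8·56.0³·14) = 50.983 N/mm
δ = F/k = 1740 / 50.983 = 34.129 mm

34.1 mm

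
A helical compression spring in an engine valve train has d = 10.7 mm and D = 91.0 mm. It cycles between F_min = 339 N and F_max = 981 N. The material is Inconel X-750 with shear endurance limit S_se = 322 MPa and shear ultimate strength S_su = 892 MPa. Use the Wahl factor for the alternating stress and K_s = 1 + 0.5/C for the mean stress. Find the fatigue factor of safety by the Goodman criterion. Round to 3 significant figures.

2.71

C = D/d = 91.0/10.7 = 8.5047; K_W = (4C−1)/(4C−4)+0.615/C = 1.1723; K_s = 1+0.5/C = 1.0588
F_a = (F_max−F_min)/2 = 321 N; F_m = (F_max+F_min)/2 = 660 N
τ_a = K_W·8F_aD/(πd³) = 1.1723 × 60.72 = 71.18 MPa
τ_m = K_s·8F_mD/(πd³) = 1.0588 × 124.85 = 132.19 MPa
Goodman: 1/n_f = τ_a/S_se + τ_m/S_su = 71.18/322 + 132.19/892 = 0.22105 + 0.14819 = 0.36925
n_f = 1/0.36925 = 2.708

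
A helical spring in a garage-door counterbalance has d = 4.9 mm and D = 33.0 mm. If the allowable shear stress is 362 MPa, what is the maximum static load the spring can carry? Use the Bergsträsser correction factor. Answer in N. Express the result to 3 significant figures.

419 N

C = D/d = 33.0/4.9 = 6.7347
K_B = (4C+2)/(4C−3) = 28.939/23.939 = 1.2089
τ_max = K·8FD/(πd³) → F_max = τ_allow·πd³/(8DK)
F_max = 362·π·4.9³/(8·33.0·1.2089) = 1.338e+05/319.14 = 419.24 N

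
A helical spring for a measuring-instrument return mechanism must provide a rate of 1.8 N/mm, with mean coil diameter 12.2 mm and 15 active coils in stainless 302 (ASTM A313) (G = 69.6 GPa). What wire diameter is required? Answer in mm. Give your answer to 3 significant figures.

1.54 mm

d = (8D³N_a·k / G)^(1/4) = (8·12.2³·15·1.8 / (69.6×10³))^0.25
  = (5.6354)^0.25 = 1.5407 mm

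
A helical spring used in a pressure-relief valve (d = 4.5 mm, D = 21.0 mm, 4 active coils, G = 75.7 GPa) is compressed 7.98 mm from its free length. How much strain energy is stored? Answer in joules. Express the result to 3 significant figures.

3.34 J

k = Gd⁴/(8D³N_a) = (75.7×10³)(4.5⁴)/(8·21.0³·4) = 104.75 N/mm
U = ½kδ² = 0.5 × 104.75 × 7.98² = 3335.1 N·mm = 3.3351 J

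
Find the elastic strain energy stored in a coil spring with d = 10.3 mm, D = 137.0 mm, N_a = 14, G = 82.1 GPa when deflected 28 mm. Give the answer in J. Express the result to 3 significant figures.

k = Gd⁴/(8D³N_a) = (82.1×10³)(10.3⁴)/(8·137.0³·14) = 3.2086 N/mm
U = ½kδ² = 0.5 × 3.2086 × 28² = 1257.8 N·mm = 1.2578 J

1.26 J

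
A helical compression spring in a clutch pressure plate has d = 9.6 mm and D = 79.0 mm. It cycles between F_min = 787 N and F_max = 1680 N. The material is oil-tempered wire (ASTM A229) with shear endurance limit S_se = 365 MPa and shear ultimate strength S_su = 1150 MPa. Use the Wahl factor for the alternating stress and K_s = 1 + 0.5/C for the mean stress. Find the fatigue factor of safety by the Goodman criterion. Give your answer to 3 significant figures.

1.71

C = D/d = 79.0/9.6 = 8.2292; K_W = (4C−1)/(4C−4)+0.615/C = 1.1785; K_s = 1+0.5/C = 1.0608
F_a = (F_max−F_min)/2 = 446.5 N; F_m = (F_max+F_min)/2 = 1233.5 N
τ_a = K_W·8F_aD/(πd³) = 1.1785 × 101.53 = 119.65 MPa
τ_m = K_s·8F_mD/(πd³) = 1.0608 × 280.47 = 297.52 MPa
Goodman: 1/n_f = τ_a/S_se + τ_m/S_su = 119.65/365 + 297.52/1150 = 0.32780 + 0.25871 = 0.58651
n_f = 1/0.58651 = 1.705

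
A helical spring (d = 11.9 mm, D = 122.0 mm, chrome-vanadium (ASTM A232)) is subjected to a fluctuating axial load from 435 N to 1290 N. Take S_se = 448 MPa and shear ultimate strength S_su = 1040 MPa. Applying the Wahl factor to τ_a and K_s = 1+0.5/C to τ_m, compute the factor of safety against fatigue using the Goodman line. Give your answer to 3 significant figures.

C = D/d = 122.0/11.9 = 10.2521; K_W = (4C−1)/(4C−4)+0.615/C = 1.1411; K_s = 1+0.5/C = 1.0488
F_a = (F_max−F_min)/2 = 427.5 N; F_m = (F_max+F_min)/2 = 862.5 N
τ_a = K_W·8F_aD/(πd³) = 1.1411 × 78.813 = 89.929 MPa
τ_m = K_s·8F_mD/(πd³) = 1.0488 × 159.01 = 166.76 MPa
Goodman: 1/n_f = τ_a/S_se + τ_m/S_su = 89.929/448 + 166.76/1040 = 0.20073 + 0.16035 = 0.36108
n_f = 1/0.36108 = 2.769

2.77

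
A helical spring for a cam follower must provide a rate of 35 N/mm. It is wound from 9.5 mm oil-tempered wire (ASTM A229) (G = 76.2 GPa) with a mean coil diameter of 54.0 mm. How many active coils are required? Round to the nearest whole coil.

N_a = Gd⁴/(8D³k) = (76.2×10³ × 9.5⁴)/(8 × 54.0³ × 35)
    = 6.20654e+08 / 4.40899e+07 = 14.08 → 14 coils

14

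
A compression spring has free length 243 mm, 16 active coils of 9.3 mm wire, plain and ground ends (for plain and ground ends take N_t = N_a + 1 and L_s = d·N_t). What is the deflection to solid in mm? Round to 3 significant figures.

84.9 mm

N_t = 17; L_s = 9.3·17 = 158.1 mm
δ_solid = L₀ − L_s = 243 − 158.1 = 84.9 mm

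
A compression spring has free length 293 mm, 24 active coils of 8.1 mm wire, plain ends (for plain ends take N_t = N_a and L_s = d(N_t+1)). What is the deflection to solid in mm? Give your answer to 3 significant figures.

N_t = 24; L_s = 8.1·25 = 202.5 mm
δ_solid = L₀ − L_s = 293 − 202.5 = 90.5 mm

90.5 mm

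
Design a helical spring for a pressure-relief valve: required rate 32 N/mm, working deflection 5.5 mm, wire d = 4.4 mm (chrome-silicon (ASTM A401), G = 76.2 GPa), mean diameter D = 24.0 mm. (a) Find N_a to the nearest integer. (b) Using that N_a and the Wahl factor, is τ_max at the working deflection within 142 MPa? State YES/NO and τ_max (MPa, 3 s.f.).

(a) 8 coils; (b) NO, τ_max = 163 MPa

N_a = Gd⁴/(8D³k) = (76.2×10³)(4.4⁴)/(8·24.0³·32) = 8.07 → N_a = 8
Actual rate k = Gd⁴/(8D³·8) = 32.281 N/mm
Working load F = kδ = 32.281·5.5 = 177.55 N
C = 24.0/4.4 = 5.4545; K_W = (4C−1)/(4C−4)+0.615/C = 1.2811
τ_max = K_W·8FD/(πd³) = 1.2811·127.38 = 163.19 MPa
τ_max > 142 MPa → exceeds allowable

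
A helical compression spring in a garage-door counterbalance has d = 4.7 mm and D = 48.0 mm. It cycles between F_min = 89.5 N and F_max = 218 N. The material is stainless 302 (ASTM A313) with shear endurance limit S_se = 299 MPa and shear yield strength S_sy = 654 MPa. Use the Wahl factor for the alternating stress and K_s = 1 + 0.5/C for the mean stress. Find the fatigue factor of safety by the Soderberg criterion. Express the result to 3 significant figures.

1.73

C = D/d = 48.0/4.7 = 10.2128; K_W = (4C−1)/(4C−4)+0.615/C = 1.1416; K_s = 1+0.5/C = 1.0490
F_a = (F_max−F_min)/2 = 64.25 N; F_m = (F_max+F_min)/2 = 153.75 N
τ_a = K_W·8F_aD/(πd³) = 1.1416 × 75.642 = 86.355 MPa
τ_m = K_s·8F_mD/(πd³) = 1.0490 × 181.01 = 189.87 MPa
Soderberg: 1/n_f = τ_a/S_se + τ_m/S_sy = 86.355/299 + 189.87/654 = 0.28881 + 0.29032 = 0.57914
n_f = 1/0.57914 = 1.727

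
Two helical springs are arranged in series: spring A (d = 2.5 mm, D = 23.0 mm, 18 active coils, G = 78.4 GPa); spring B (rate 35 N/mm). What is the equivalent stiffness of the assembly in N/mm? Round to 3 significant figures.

k_A = Gd⁴/(8D³N_a) = (78.4×10³)(2.5⁴)/(8·23.0³·18) = 1.748 N/mm
Series: 1/k_eq = 1/1.748 + 1/35 = 0.60067; k_eq = 1.6648 N/mm

1.66 N/mm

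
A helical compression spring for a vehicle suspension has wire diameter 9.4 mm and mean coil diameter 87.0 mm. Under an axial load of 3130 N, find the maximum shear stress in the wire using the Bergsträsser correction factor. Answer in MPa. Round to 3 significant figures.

Spring index C = D/d = 87.0/9.4 = 9.2553
K_B = (4C+2)/(4C−3) = 39.021/34.021 = 1.1470
τ₀ = 8FD/(πd³) = 8·3130·87.0/(π·9.4³) = 2.17848e+06/2609.4 = 834.87 MPa
τ_max = K·τ₀ = 1.1470 × 834.87 = 957.57 MPa

958 MPa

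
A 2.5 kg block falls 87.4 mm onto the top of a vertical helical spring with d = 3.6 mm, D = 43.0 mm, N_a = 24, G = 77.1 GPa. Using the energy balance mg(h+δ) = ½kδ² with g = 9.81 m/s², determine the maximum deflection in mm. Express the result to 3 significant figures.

106 mm

k = Gd⁴/(8D³N_a) = (77.1×10³)(3.6⁴)/(8·43.0³·24) = 0.84832 N/mm
W = mg = 2.5 × 9.81 = 24.525 N
½kδ² − Wδ − Wh = 0 → δ = (W + √(W² + 2kWh))/k
δ = (24.525 + √(601.48 + 3636.71))/0.84832 = (24.525 + 65.101)/0.84832 = 105.65 mm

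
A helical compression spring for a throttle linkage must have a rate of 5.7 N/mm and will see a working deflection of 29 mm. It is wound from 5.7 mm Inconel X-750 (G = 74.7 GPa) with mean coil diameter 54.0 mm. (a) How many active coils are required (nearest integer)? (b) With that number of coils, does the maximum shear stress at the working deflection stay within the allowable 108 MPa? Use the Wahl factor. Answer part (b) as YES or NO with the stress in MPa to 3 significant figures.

(a) 11 coils; (b) NO, τ_max = 141 MPa

N_a = Gd⁴/(8D³k) = (74.7×10³)(5.7⁴)/(8·54.0³·5.7) = 10.98 → N_a = 11
Actual rate k = Gd⁴/(8D³·11) = 5.6906 N/mm
Working load F = kδ = 5.6906·29 = 165.03 N
C = 54.0/5.7 = 9.4737; K_W = (4C−1)/(4C−4)+0.615/C = 1.1534
τ_max = K_W·8FD/(πd³) = 1.1534·122.54 = 141.34 MPa
τ_max > 108 MPa → exceeds allowable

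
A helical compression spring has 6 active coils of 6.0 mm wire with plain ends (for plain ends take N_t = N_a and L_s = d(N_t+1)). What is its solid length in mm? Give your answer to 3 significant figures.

42.0 mm

plain ends: N_t = N_a = 6
L_s = d·(N_t+1) = 6.0 × 7 = 42 mm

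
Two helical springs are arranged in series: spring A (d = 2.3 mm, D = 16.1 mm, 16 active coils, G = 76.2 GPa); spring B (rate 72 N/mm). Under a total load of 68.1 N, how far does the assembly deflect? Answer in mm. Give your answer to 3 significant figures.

18.0 mm

k_A = Gd⁴/(8D³N_a) = (76.2×10³)(2.3⁴)/(8·16.1³·16) = 3.9919 N/mm
Series: 1/k_eq = 1/3.9919 + 1/72 = 0.2644; k_eq = 3.7822 N/mm
δ = F/k_eq = 68.1/3.7822 = 18.005 mm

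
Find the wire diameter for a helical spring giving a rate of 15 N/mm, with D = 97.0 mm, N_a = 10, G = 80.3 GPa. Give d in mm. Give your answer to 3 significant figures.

d = (8D³N_a·k / G)^(1/4) = (8·97.0³·10·15 / (80.3×10³))^0.25
  = (13639)^0.25 = 10.8068 mm

10.8 mm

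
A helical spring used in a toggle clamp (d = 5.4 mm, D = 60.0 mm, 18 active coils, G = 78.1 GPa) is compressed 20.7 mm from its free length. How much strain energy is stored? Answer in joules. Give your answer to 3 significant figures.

0.457 J

k = Gd⁴/(8D³N_a) = (78.1×10³)(5.4⁴)/(8·60.0³·18) = 2.1351 N/mm
U = ½kδ² = 0.5 × 2.1351 × 20.7² = 457.43 N·mm = 0.45743 J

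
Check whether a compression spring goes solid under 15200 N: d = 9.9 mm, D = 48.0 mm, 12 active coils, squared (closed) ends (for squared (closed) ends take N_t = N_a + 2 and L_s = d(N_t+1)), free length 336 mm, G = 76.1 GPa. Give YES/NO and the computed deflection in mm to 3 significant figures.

k = Gd⁴/(8D³N_a) = (76.1×10³)(9.9⁴)/(8·48.0³·12) = 68.854 N/mm
N_t = 14; L_s = 9.9·15 = 148.5 mm; δ_solid = L₀ − L_s = 336 − 148.5 = 187.5 mm
δ = F/k = 15200/68.854 = 220.76 mm
δ ≥ δ_solid → spring goes solid

YES, δ = 221 mm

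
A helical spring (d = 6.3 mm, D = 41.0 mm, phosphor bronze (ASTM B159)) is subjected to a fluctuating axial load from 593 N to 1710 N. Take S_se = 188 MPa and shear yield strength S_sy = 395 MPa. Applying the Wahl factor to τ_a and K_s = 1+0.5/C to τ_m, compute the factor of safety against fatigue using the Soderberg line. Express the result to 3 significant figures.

0.352

C = D/d = 41.0/6.3 = 6.5079; K_W = (4C−1)/(4C−4)+0.615/C = 1.2307; K_s = 1+0.5/C = 1.0768
F_a = (F_max−F_min)/2 = 558.5 N; F_m = (F_max+F_min)/2 = 1151.5 N
τ_a = K_W·8F_aD/(πd³) = 1.2307 × 233.2 = 286.99 MPa
τ_m = K_s·8F_mD/(πd³) = 1.0768 × 480.8 = 517.74 MPa
Soderberg: 1/n_f = τ_a/S_se + τ_m/S_sy = 286.99/188 + 517.74/395 = 1.52654 + 1.31074 = 2.8373
n_f = 1/2.8373 = 0.3525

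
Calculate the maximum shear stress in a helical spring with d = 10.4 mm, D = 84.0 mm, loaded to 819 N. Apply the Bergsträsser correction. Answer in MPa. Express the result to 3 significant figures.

182 MPa

Spring index C = D/d = 84.0/10.4 = 8.0769
K_B = (4C+2)/(4C−3) = 34.308/29.308 = 1.1706
τ₀ = 8FD/(πd³) = 8·819·84.0/(π·10.4³) = 550368/3533.9 = 155.74 MPa
τ_max = K·τ₀ = 1.1706 × 155.74 = 182.31 MPa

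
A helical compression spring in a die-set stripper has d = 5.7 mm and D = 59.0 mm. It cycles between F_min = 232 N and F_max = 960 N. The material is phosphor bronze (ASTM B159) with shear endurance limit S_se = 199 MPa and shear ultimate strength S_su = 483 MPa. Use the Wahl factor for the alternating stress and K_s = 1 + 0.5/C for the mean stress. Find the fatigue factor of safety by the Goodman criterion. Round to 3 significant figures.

C = D/d = 59.0/5.7 = 10.3509; K_W = (4C−1)/(4C−4)+0.615/C = 1.1396; K_s = 1+0.5/C = 1.0483
F_a = (F_max−F_min)/2 = 364 N; F_m = (F_max+F_min)/2 = 596 N
τ_a = K_W·8F_aD/(πd³) = 1.1396 × 295.3 = 336.53 MPa
τ_m = K_s·8F_mD/(πd³) = 1.0483 × 483.52 = 506.88 MPa
Goodman: 1/n_f = τ_a/S_se + τ_m/S_su = 336.53/199 + 506.88/483 = 1.69113 + 1.04943 = 2.7406
n_f = 1/2.7406 = 0.3649

0.365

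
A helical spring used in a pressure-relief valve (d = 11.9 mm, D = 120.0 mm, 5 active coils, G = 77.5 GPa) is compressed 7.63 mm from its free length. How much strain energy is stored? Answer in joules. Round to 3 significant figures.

k = Gd⁴/(8D³N_a) = (77.5×10³)(11.9⁴)/(8·120.0³·5) = 22.485 N/mm
U = ½kδ² = 0.5 × 22.485 × 7.63² = 654.49 N·mm = 0.65449 J

0.654 J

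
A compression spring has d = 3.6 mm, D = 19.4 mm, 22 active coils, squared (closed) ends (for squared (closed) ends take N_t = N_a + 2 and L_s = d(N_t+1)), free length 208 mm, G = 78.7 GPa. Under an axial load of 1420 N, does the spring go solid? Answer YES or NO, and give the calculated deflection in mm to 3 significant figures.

k = Gd⁴/(8D³N_a) = (78.7×10³)(3.6⁴)/(8·19.4³·22) = 10.286 N/mm
N_t = 24; L_s = 3.6·25 = 90 mm; δ_solid = L₀ − L_s = 208 − 90 = 118 mm
δ = F/k = 1420/10.286 = 138.05 mm
δ ≥ δ_solid → spring goes solid

YES, δ = 138 mm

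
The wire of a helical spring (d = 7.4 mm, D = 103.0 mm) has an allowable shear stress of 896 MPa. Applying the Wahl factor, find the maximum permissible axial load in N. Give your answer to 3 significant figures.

C = D/d = 103.0/7.4 = 13.9189
K_W = (4C−1)/(4C−4) + 0.615/C = 54.676/51.676 + 0.0442 = 1.1022
τ_max = K·8FD/(πd³) → F_max = τ_allow·πd³/(8DK)
F_max = 896·π·7.4³/(8·103.0·1.1022) = 1.1407e+06/908.24 = 1255.9 N

1260 N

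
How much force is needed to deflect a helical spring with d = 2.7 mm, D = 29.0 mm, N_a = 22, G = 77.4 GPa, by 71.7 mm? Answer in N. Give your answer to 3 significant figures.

k = Gd⁴/(8D³N_a) = (77.4×10³)(2.7⁴)/(8·29.0³·22) = 0.95827 N/mm
F = k·δ = 0.95827 × 71.7 = 68.708 N

68.7 N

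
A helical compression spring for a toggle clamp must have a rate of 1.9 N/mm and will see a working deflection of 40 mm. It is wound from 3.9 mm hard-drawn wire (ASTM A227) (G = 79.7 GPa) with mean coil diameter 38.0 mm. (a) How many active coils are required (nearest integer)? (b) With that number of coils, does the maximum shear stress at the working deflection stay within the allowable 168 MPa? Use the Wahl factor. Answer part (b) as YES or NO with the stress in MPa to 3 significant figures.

(a) 22 coils; (b) YES, τ_max = 143 MPa

N_a = Gd⁴/(8D³k) = (79.7×10³)(3.9⁴)/(8·38.0³·1.9) = 22.11 → N_a = 22
Actual rate k = Gd⁴/(8D³·22) = 1.9092 N/mm
Working load F = kδ = 1.9092·40 = 76.368 N
C = 38.0/3.9 = 9.7436; K_W = (4C−1)/(4C−4)+0.615/C = 1.1489
τ_max = K_W·8FD/(πd³) = 1.1489·124.58 = 143.13 MPa
τ_max ≤ 168 MPa → acceptable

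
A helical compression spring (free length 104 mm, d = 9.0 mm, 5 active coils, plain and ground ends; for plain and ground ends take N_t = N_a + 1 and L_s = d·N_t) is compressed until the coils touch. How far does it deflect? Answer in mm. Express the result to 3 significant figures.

50.0 mm

N_t = 6; L_s = 9.0·6 = 54 mm
δ_solid = L₀ − L_s = 104 − 54 = 50 mm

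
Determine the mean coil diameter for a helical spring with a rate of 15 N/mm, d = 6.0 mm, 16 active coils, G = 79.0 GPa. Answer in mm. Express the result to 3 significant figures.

37.6 mm

D = (Gd⁴/(8N_a·k))^(1/3) = (79.0×10³·6.0⁴/(8·16·15))^(1/3)
  = (53325)^(1/3) = 37.6395 mm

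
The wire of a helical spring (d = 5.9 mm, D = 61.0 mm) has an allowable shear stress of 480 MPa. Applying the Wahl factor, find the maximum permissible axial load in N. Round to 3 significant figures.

C = D/d = 61.0/5.9 = 10.3390
K_W = (4C−1)/(4C−4) + 0.615/C = 40.356/37.356 + 0.0595 = 1.1398
τ_max = K·8FD/(πd³) → F_max = τ_allow·πd³/(8DK)
F_max = 480·π·5.9³/(8·61.0·1.1398) = 3.097e+05/556.22 = 556.8 N

557 N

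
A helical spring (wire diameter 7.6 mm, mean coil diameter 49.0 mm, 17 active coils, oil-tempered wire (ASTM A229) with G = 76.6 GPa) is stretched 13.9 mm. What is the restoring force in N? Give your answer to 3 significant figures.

k = Gd⁴/(8D³N_a) = (76.6×10³)(7.6⁴)/(8·49.0³·17) = 15.972 N/mm
F = k·δ = 15.972 × 13.9 = 222.01 N

222 N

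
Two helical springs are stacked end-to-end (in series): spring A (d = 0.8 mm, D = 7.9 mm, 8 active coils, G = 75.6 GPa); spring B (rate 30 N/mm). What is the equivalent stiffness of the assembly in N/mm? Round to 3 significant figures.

k_A = Gd⁴/(8D³N_a) = (75.6×10³)(0.8⁴)/(8·7.9³·8) = 0.98134 N/mm
Series: 1/k_eq = 1/0.98134 + 1/30 = 1.0523; k_eq = 0.95026 N/mm

0.950 N/mm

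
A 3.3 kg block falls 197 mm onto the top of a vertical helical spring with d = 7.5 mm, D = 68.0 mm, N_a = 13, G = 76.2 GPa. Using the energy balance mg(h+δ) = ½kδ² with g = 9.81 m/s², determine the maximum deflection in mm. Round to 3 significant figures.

k = Gd⁴/(8D³N_a) = (76.2×10³)(7.5⁴)/(8·68.0³·13) = 7.3729 N/mm
W = mg = 3.3 × 9.81 = 32.373 N
½kδ² − Wδ − Wh = 0 → δ = (W + √(W² + 2kWh))/k
δ = (32.373 + √(1048 + 94041.4))/7.3729 = (32.373 + 308.37)/7.3729 = 46.215 mm

46.2 mm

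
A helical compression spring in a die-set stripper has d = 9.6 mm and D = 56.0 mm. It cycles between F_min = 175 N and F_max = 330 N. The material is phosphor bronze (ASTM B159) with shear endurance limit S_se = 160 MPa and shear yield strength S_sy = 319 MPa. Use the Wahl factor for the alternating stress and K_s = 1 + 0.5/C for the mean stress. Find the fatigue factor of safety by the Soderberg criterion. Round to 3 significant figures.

C = D/d = 56.0/9.6 = 5.8333; K_W = (4C−1)/(4C−4)+0.615/C = 1.2606; K_s = 1+0.5/C = 1.0857
F_a = (F_max−F_min)/2 = 77.5 N; F_m = (F_max+F_min)/2 = 252.5 N
τ_a = K_W·8F_aD/(πd³) = 1.2606 × 12.492 = 15.747 MPa
τ_m = K_s·8F_mD/(πd³) = 1.0857 × 40.698 = 44.187 MPa
Soderberg: 1/n_f = τ_a/S_se + τ_m/S_sy = 15.747/160 + 44.187/319 = 0.09842 + 0.13852 = 0.23693
n_f = 1/0.23693 = 4.221

4.22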